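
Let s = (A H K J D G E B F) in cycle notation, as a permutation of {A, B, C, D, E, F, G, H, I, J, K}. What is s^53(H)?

H lies in the 9-cycle (A H K J D G E B F).
Powers repeat with period 9 on this cycle, and 53 mod 9 = 8, so s^53(H) = s^8(H).
Stepping 8 places around the cycle: H → K → J → D → G → E → B → F → A.

A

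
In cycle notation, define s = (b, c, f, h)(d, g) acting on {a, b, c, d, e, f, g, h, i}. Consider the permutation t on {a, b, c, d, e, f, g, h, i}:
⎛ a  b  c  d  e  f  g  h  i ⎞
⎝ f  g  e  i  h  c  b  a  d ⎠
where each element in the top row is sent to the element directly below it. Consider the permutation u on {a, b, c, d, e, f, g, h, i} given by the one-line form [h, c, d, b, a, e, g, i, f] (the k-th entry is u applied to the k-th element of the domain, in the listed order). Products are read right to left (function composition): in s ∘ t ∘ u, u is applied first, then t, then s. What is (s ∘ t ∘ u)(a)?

(s ∘ t ∘ u)(a) = s(t(u(a))). u(a) = h, then t(h) = a, then s(a) = a, so the result is a.

a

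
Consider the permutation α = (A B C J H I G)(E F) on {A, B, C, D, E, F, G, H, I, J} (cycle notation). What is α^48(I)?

I lies in the 7-cycle (A B C J H I G).
Powers repeat with period 7 on this cycle, and 48 mod 7 = 6, so α^48(I) = α^6(I).
Stepping 6 places around the cycle: I → G → A → B → C → J → H.

H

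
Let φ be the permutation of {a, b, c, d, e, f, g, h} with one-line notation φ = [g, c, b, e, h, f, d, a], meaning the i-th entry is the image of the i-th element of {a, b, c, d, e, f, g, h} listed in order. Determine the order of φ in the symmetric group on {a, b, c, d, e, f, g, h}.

The disjoint-cycle form of φ has cycle lengths 5, 2, 1.
The order is lcm(5, 2) = 10.

10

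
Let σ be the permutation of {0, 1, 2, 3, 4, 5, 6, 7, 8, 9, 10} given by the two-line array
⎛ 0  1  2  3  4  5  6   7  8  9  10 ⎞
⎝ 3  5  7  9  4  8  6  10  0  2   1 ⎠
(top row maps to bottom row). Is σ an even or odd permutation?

In disjoint-cycle form the cycle lengths are 9, 1, 1.
A cycle is odd iff its length is even; σ has 0 even-length cycles, so sgn(σ) = (−1)^0 and σ is even.

even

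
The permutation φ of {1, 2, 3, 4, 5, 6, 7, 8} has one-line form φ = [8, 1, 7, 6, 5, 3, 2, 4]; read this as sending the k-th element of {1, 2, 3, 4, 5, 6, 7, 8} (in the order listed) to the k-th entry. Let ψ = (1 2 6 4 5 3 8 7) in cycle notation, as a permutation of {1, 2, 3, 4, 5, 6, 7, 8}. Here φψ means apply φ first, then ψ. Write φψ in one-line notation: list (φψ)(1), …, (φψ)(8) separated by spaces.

7 2 1 4 3 8 6 5

(φψ)(x) = ψ(φ(x)). Computing each image: ψ(φ(1)) = ψ(8) = 7, ψ(φ(2)) = ψ(1) = 2, ψ(φ(3)) = ψ(7) = 1, ψ(φ(4)) = ψ(6) = 4, ψ(φ(5)) = ψ(5) = 3, ψ(φ(6)) = ψ(3) = 8, ψ(φ(7)) = ψ(2) = 6, ψ(φ(8)) = ψ(4) = 5.
Hence φψ = [7 2 1 4 3 8 6 5].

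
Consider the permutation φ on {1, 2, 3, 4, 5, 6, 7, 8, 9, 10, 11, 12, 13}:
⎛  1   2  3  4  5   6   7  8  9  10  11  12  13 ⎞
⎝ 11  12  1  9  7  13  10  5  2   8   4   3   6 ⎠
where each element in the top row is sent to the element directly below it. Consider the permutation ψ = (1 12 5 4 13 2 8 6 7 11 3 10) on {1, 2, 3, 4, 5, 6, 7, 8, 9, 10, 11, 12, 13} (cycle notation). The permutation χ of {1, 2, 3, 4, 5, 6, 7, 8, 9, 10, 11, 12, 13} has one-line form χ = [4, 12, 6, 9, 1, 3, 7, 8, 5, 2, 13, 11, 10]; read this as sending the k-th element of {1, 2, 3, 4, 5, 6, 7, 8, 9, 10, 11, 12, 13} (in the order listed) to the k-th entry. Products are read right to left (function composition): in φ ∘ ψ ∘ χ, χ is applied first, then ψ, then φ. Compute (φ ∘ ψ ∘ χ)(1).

Chase 1: χ(1) = 4; ψ(4) = 13; φ(13) = 6. Hence (φ ∘ ψ ∘ χ)(1) = 6.

6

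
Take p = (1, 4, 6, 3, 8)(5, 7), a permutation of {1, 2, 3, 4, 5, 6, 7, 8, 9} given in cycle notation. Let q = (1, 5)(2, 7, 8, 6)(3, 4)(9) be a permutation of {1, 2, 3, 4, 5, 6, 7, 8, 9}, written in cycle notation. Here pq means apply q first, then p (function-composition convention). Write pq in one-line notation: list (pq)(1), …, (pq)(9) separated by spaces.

(pq)(x) = p(q(x)). Computing each image: p(q(1)) = p(5) = 7, p(q(2)) = p(7) = 5, p(q(3)) = p(4) = 6, p(q(4)) = p(3) = 8, p(q(5)) = p(1) = 4, p(q(6)) = p(2) = 2, p(q(7)) = p(8) = 1, p(q(8)) = p(6) = 3, p(q(9)) = p(9) = 9.
Hence pq = [7 5 6 8 4 2 1 3 9].

7 5 6 8 4 2 1 3 9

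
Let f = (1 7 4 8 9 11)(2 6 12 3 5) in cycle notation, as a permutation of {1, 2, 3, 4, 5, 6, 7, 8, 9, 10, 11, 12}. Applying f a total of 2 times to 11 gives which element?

11 lies in the 6-cycle (1 7 4 8 9 11).
Stepping 2 places around the cycle: 11 → 1 → 7.

7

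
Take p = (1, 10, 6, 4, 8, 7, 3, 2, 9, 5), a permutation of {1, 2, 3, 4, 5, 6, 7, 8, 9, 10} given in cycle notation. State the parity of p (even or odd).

odd

The cycle lengths are 10.
A cycle of length ℓ contributes ℓ−1 transpositions, so p is a product of 9 transpositions — odd.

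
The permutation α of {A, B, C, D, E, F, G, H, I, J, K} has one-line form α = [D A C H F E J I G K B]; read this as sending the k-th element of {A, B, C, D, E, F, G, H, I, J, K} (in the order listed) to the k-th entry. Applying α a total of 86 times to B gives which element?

J

Tracing B → A → … returns to B after 8 steps, so B lies in an 8-cycle (A, D, H, I, G, J, K, B).
Powers repeat with period 8 on this cycle, and 86 mod 8 = 6, so α^86(B) = α^6(B).
Advancing 6 steps from B: B → A → D → H → I → G → J.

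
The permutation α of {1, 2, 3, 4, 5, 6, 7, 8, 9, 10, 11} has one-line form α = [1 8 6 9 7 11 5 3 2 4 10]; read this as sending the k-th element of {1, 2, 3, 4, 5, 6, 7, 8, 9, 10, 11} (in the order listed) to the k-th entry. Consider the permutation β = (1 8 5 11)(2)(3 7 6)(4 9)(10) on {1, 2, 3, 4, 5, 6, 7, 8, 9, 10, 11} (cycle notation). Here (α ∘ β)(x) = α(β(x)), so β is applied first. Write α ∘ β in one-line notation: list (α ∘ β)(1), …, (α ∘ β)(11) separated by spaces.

Chase each element through β then α: 1 → 8 → 3; 2 → 2 → 8; 3 → 7 → 5; 4 → 9 → 2; 5 → 11 → 10; 6 → 3 → 6; 7 → 6 → 11; 8 → 5 → 7; 9 → 4 → 9; 10 → 10 → 4; 11 → 1 → 1.
Collecting the images, α ∘ β = [3 8 5 2 10 6 11 7 9 4 1].

3 8 5 2 10 6 11 7 9 4 1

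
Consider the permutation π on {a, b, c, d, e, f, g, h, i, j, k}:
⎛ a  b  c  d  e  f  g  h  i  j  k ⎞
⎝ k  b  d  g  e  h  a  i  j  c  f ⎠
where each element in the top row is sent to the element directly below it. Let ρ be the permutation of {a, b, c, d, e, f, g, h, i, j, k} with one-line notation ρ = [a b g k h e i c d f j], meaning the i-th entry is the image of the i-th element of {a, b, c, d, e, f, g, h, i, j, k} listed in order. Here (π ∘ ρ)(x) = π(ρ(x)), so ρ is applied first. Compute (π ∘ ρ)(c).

a

First apply ρ: ρ(c) = g, then π(g) = a. Thus (π ∘ ρ)(c) = a.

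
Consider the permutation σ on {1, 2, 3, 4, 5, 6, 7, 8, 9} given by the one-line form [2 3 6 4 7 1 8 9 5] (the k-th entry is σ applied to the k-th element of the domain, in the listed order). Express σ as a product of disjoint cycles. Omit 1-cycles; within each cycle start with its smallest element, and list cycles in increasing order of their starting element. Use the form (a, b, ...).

(1, 2, 3, 6)(5, 7, 8, 9)

Iterating σ from 1 gives 1 → 2 → 3 → 6 → 1; that is the 4-cycle (1, 2, 3, 6).
Repeating from the next unused element and collecting all non-trivial cycles gives (1, 2, 3, 6)(5, 7, 8, 9).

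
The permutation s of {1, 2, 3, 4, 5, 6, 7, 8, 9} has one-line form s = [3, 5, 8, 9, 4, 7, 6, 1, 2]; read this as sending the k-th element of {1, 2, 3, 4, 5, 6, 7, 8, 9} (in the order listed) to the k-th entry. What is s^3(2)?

Tracing 2 → 5 → … returns to 2 after 4 steps, so 2 lies in a 4-cycle (2, 5, 4, 9).
Advancing 3 steps from 2: 2 → 5 → 4 → 9.

9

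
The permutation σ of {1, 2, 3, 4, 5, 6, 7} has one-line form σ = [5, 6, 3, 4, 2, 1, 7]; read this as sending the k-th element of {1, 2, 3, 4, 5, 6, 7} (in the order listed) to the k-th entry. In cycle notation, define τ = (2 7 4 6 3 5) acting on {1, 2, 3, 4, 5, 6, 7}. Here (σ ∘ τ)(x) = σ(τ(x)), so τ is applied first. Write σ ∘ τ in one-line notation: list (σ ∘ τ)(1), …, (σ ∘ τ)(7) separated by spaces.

For each element, apply τ then σ: 1 → 1 → 5; 2 → 7 → 7; 3 → 5 → 2; 4 → 6 → 1; 5 → 2 → 6; 6 → 3 → 3; 7 → 4 → 4.
Collecting the images, σ ∘ τ = [5 7 2 1 6 3 4].

5 7 2 1 6 3 4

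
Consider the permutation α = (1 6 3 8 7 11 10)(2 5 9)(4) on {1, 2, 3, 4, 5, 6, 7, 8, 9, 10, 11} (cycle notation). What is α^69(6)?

1

6 lies in the 7-cycle (1 6 3 8 7 11 10).
Since the cycle has length 7, α^69 acts on it the same as α^6 (69 mod 7 = 6).
Stepping 6 places around the cycle: 6 → 3 → 8 → 7 → 11 → 10 → 1.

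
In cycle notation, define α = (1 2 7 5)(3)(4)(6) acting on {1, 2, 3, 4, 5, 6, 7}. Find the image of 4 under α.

4

The 1-cycle (4) fixes 4, so α(4) = 4.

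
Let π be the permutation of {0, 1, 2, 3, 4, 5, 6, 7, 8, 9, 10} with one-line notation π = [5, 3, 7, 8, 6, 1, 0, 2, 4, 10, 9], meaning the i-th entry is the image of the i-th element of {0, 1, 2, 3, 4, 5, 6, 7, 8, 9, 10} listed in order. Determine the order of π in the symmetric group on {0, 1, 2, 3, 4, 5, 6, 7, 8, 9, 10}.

The disjoint-cycle form of π has cycle lengths 7, 2, 2.
Since disjoint cycles commute, ord(π) = lcm(7, 2, 2) = 14.

14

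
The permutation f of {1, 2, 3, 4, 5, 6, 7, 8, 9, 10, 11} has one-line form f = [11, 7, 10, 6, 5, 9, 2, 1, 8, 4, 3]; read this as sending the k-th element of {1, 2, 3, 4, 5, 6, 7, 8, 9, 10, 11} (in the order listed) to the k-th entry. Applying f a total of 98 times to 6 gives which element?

Tracing 6 → 9 → … returns to 6 after 8 steps, so 6 lies in an 8-cycle (1, 11, 3, 10, 4, 6, 9, 8).
Since the cycle has length 8, f^98 acts on it the same as f^2 (98 mod 8 = 2).
Stepping 2 places around the cycle: 6 → 9 → 8.

8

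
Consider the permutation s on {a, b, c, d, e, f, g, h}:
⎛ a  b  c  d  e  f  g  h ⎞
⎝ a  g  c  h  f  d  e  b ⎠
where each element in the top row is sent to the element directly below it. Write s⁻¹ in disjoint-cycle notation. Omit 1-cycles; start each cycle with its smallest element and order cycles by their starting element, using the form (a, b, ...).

(b, h, d, f, e, g)

First write s in disjoint cycles: (b, g, e, f, d, h).
Reversing each cycle (and rotating so the smallest element leads) gives s⁻¹ = (b, h, d, f, e, g).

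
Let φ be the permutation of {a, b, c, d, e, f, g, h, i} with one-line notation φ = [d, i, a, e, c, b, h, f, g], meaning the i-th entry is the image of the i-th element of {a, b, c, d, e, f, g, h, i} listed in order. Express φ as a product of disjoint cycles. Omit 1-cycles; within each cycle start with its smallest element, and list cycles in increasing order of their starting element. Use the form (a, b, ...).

Start at a and follow images: a → d → e → c → a, giving the cycle (a, d, e, c).
Continuing from each remaining unvisited element yields (a, d, e, c)(b, i, g, h, f).

(a, d, e, c)(b, i, g, h, f)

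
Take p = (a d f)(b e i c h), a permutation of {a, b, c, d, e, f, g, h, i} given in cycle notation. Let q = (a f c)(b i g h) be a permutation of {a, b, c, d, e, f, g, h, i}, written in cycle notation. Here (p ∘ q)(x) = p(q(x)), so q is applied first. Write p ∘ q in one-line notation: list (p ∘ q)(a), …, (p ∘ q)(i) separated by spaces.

a c d f i h b e g

For each element, apply q then p: a → f → a; b → i → c; c → a → d; d → d → f; e → e → i; f → c → h; g → h → b; h → b → e; i → g → g.
So p ∘ q in one-line form is a c d f i h b e g.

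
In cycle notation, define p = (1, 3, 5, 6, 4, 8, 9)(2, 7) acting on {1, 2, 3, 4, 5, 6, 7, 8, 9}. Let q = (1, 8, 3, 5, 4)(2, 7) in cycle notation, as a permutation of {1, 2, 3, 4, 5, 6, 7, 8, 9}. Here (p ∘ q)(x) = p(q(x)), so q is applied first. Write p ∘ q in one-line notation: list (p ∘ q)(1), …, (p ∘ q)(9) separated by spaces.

9 2 6 3 8 4 7 5 1

(p ∘ q)(x) = p(q(x)). Computing each image: p(q(1)) = p(8) = 9, p(q(2)) = p(7) = 2, p(q(3)) = p(5) = 6, p(q(4)) = p(1) = 3, p(q(5)) = p(4) = 8, p(q(6)) = p(6) = 4, p(q(7)) = p(2) = 7, p(q(8)) = p(3) = 5, p(q(9)) = p(9) = 1.
Hence p ∘ q = [9 2 6 3 8 4 7 5 1].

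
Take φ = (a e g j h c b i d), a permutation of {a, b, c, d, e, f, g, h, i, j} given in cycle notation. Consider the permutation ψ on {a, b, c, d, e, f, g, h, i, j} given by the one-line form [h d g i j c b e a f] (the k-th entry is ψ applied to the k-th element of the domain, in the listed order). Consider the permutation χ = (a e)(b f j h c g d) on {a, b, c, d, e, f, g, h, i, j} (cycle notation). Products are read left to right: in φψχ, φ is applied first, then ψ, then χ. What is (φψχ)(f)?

g

Chase f: φ(f) = f; ψ(f) = c; χ(c) = g. Hence (φψχ)(f) = g.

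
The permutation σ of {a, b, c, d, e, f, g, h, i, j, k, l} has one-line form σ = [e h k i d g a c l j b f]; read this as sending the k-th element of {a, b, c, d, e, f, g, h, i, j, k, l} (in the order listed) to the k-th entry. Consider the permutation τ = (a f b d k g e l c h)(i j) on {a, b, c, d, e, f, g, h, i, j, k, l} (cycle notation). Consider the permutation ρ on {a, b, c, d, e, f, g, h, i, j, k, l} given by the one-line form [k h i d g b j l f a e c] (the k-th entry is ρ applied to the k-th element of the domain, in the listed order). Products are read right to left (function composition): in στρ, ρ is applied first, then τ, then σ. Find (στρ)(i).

Chase i: ρ(i) = f; τ(f) = b; σ(b) = h. Hence (στρ)(i) = h.

h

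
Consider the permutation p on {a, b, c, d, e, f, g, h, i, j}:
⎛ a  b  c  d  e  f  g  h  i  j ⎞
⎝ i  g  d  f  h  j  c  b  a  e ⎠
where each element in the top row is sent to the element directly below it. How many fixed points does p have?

No element satisfies p(x) = x, so there are 0 fixed points.

0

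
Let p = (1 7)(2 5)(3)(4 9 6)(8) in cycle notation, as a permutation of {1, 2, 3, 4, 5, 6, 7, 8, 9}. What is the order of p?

The disjoint cycles have lengths 3, 2, 2, 1, 1.
The order is lcm(3, 2, 2) = 6.

6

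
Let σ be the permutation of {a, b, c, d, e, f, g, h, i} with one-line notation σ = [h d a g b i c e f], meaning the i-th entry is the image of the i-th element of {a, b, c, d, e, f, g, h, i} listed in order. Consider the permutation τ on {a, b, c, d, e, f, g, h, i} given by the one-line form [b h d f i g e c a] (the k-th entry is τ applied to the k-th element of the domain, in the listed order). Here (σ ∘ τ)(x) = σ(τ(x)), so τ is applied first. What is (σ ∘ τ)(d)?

i

τ(d) = f, then σ(f) = i; composing gives (σ ∘ τ)(d) = i.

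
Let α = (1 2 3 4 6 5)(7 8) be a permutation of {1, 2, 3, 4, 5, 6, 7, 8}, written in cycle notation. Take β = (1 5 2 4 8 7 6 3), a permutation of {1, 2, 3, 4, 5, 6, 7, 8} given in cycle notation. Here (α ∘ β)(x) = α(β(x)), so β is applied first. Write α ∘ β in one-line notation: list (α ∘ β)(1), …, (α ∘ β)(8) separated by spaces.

For each element, apply β then α: 1 → 5 → 1; 2 → 4 → 6; 3 → 1 → 2; 4 → 8 → 7; 5 → 2 → 3; 6 → 3 → 4; 7 → 6 → 5; 8 → 7 → 8.
Collecting the images, α ∘ β = [1 6 2 7 3 4 5 8].

1 6 2 7 3 4 5 8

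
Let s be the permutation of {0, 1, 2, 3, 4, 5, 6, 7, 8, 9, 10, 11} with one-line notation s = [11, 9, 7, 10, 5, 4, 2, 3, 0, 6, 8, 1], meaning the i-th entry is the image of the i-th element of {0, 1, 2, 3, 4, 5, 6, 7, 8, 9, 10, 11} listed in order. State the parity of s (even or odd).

even

In disjoint-cycle form the cycle lengths are 10, 2.
A cycle of length ℓ contributes ℓ−1 transpositions, so s is a product of 9 + 1 = 10 transpositions — even.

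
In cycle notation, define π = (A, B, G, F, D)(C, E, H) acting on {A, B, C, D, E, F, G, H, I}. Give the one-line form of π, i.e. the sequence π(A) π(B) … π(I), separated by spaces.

B G E A H D F C I

Image by image: A↦B, B↦G, C↦E, D↦A, E↦H, F↦D, G↦F, H↦C, I↦I.
So the one-line form is B G E A H D F C I.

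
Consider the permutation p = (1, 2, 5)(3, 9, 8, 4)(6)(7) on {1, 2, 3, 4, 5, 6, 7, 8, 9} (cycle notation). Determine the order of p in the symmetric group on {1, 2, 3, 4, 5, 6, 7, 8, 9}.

12

The cycle type of p is (4, 3, 1, 1).
The order is lcm(4, 3) = 12.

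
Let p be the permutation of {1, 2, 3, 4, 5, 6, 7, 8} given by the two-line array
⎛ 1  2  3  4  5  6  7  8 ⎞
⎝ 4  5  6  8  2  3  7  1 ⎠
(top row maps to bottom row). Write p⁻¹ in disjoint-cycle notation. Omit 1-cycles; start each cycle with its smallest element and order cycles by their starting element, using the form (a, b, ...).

First write p in disjoint cycles: (1, 4, 8)(2, 5)(3, 6).
The inverse reverses every cycle; in canonical form, p⁻¹ = (1, 8, 4)(2, 5)(3, 6).

(1, 8, 4)(2, 5)(3, 6)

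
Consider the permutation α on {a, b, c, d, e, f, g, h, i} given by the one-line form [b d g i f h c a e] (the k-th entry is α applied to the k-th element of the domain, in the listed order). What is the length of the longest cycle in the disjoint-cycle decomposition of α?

Decomposing into disjoint cycles gives (a b d i e f h)(c g); the longest has length 7.

7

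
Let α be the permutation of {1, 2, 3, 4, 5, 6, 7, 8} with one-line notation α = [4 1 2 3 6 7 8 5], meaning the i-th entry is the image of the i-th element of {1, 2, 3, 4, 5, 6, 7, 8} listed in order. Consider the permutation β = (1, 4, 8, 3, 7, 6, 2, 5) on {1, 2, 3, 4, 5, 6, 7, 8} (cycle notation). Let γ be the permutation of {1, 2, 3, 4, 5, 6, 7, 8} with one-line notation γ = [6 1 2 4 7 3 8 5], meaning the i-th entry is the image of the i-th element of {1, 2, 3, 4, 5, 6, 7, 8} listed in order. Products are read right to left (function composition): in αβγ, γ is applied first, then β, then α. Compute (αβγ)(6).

Chase 6: γ(6) = 3; β(3) = 7; α(7) = 8. Hence (αβγ)(6) = 8.

8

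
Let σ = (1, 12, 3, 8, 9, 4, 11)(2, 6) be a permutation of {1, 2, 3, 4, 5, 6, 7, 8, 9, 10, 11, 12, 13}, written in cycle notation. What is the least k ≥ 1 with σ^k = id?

The disjoint cycles have lengths 7, 2, 1, 1, 1, 1.
The order of σ is the least common multiple of its cycle lengths: lcm(7, 2) = 14.

14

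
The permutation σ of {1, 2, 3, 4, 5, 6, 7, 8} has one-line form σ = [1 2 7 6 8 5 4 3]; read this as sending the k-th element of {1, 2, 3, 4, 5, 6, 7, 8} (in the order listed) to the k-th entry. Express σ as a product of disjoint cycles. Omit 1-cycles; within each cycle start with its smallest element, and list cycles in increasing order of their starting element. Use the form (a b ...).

Iterating σ from 3 gives 3 → 7 → 4 → 6 → 5 → 8 → 3; that is the 6-cycle (3 7 4 6 5 8).
Continuing from each remaining unvisited element yields (3 7 4 6 5 8).

(3 7 4 6 5 8)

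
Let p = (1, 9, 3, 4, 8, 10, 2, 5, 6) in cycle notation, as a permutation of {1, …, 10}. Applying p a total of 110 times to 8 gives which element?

2

8 lies in the 9-cycle (1, 9, 3, 4, 8, 10, 2, 5, 6).
Since the cycle has length 9, p^110 acts on it the same as p^2 (110 mod 9 = 2).
Advancing 2 steps from 8: 8 → 10 → 2.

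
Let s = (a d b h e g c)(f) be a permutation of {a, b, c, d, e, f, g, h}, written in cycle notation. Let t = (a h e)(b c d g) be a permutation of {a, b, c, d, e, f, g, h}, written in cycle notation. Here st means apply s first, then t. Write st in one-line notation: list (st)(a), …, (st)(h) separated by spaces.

For each element, apply s then t: a → d → g; b → h → e; c → a → h; d → b → c; e → g → b; f → f → f; g → c → d; h → e → a.
Collecting the images, st = [g e h c b f d a].

g e h c b f d a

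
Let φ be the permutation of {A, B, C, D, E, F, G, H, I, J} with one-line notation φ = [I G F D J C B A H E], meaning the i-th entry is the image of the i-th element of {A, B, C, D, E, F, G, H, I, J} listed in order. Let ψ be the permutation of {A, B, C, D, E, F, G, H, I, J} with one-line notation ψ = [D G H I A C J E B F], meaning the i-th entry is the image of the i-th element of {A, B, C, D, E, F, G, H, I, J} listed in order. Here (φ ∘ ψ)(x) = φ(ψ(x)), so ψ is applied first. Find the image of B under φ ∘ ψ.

First apply ψ: ψ(B) = G, then φ(G) = B. Thus (φ ∘ ψ)(B) = B.

B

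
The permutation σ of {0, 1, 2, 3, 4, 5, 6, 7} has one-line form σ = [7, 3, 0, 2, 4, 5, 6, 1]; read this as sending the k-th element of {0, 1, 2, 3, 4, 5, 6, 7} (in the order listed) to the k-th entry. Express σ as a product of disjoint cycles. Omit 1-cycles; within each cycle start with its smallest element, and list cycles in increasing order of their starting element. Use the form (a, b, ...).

(0, 7, 1, 3, 2)

Iterating σ from 0 gives 0 → 7 → 1 → 3 → 2 → 0; that is the 5-cycle (0, 7, 1, 3, 2).
Repeating from the next unused element and collecting all non-trivial cycles gives (0, 7, 1, 3, 2).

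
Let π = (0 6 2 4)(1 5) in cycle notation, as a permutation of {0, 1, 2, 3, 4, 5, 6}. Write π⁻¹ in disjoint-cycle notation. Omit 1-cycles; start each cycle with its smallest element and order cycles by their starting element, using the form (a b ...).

(0 4 2 6)(1 5)

If π sends a → b within a cycle, π⁻¹ sends b → a; equivalently, reverse each cycle.
After reversing and putting each cycle's least element first, π⁻¹ = (0 4 2 6)(1 5).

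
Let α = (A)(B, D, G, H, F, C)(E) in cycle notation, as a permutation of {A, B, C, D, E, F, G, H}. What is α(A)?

The 1-cycle (A) fixes A, so α(A) = A.

A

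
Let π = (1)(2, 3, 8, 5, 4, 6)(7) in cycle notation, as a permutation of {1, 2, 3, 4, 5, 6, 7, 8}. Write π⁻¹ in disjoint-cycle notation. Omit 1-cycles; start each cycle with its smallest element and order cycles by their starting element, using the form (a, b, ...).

(2, 6, 4, 5, 8, 3)

The inverse reverses each cycle.
After reversing and putting each cycle's least element first, π⁻¹ = (2, 6, 4, 5, 8, 3).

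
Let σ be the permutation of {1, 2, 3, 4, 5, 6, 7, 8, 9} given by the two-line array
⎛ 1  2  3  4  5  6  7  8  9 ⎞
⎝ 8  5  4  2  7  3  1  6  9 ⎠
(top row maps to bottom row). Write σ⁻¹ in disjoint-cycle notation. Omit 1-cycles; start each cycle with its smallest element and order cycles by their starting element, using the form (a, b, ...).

(1, 7, 5, 2, 4, 3, 6, 8)

The cycle decomposition of σ is (1, 8, 6, 3, 4, 2, 5, 7).
Reversing each cycle (and rotating so the smallest element leads) gives σ⁻¹ = (1, 7, 5, 2, 4, 3, 6, 8).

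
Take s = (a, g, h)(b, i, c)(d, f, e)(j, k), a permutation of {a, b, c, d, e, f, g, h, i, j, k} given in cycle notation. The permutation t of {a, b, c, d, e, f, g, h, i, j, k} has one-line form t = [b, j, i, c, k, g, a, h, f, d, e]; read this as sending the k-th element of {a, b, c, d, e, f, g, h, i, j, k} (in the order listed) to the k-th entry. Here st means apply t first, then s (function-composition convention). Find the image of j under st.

f

First apply t: t(j) = d, then s(d) = f. Thus (st)(j) = f.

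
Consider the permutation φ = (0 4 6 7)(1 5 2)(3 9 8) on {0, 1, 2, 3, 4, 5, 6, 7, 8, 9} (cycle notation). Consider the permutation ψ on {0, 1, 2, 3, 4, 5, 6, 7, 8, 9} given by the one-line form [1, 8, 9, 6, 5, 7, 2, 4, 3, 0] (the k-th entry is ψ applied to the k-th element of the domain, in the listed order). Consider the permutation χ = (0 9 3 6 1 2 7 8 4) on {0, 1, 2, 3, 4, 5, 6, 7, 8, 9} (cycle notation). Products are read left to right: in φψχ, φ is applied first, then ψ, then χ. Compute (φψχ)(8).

1

(φψχ)(8) = χ(ψ(φ(8))). φ(8) = 3, then ψ(3) = 6, then χ(6) = 1, so the result is 1.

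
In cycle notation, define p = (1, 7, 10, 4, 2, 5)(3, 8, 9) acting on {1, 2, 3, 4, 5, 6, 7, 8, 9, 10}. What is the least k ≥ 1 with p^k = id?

The cycle type of p is (6, 3, 1).
The order is lcm(6, 3) = 6.

6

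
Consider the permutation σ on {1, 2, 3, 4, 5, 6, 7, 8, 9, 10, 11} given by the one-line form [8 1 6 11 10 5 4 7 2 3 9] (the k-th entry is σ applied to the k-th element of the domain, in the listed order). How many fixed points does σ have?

No element satisfies σ(x) = x, so there are 0 fixed points.

0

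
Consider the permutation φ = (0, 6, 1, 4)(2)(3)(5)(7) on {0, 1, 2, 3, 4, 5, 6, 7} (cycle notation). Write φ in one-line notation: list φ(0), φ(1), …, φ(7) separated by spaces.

Each element maps to the next entry in its cycle (wrapping to the front): 0→6, 1→4, 2→2, 3→3, 4→0, 5→5, 6→1, 7→7.
Listing these in domain order gives 6 4 2 3 0 5 1 7.

6 4 2 3 0 5 1 7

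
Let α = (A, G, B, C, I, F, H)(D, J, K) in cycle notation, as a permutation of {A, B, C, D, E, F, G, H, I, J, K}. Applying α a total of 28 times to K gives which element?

D

K lies in the 3-cycle (D, J, K).
Powers repeat with period 3 on this cycle, and 28 mod 3 = 1, so α^28(K) = α^1(K).
Advancing 1 step from K: K → D.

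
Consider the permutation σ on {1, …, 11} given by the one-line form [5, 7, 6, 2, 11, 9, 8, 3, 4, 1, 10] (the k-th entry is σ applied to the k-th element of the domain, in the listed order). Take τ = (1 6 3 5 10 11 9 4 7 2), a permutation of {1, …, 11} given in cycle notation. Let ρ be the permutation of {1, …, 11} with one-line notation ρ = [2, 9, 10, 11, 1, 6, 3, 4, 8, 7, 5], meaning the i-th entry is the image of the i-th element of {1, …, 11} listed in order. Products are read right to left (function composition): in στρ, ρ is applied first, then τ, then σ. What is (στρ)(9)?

Chase 9: ρ(9) = 8; τ(8) = 8; σ(8) = 3. Hence (στρ)(9) = 3.

3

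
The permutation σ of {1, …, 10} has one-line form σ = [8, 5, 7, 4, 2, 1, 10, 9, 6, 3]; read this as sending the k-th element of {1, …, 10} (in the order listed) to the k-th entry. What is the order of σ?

The disjoint-cycle form of σ has cycle lengths 4, 3, 2, 1.
The order is lcm(4, 3, 2) = 12.

12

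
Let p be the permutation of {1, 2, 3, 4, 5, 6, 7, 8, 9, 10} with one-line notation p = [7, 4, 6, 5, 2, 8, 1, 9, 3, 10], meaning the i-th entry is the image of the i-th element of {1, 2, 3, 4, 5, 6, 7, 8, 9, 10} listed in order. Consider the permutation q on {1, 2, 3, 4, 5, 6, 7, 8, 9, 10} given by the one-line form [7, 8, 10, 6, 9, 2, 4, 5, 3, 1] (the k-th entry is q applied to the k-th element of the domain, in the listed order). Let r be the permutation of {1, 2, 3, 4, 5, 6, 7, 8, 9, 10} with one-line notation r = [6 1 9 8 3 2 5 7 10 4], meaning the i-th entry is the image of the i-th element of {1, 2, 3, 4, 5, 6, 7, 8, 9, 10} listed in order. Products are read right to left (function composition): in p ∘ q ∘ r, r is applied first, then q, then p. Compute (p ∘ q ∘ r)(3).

Apply the permutations in order: r(3) = 9, then q(9) = 3, then p(3) = 6. So (p ∘ q ∘ r)(3) = 6.

6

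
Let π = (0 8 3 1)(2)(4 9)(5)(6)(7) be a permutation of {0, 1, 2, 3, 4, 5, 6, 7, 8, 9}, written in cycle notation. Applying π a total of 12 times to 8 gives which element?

8 lies in the 4-cycle (0 8 3 1).
Powers repeat with period 4 on this cycle, and 12 mod 4 = 0, so π^12(8) = π^0(8).
So π^12(8) = 8.

8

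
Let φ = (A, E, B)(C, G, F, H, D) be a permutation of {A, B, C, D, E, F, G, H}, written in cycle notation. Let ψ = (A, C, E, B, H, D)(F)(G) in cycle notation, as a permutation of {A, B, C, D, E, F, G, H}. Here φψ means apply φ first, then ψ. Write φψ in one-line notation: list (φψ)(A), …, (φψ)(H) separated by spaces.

For each element, apply φ then ψ: A → E → B; B → A → C; C → G → G; D → C → E; E → B → H; F → H → D; G → F → F; H → D → A.
Collecting the images, φψ = [B C G E H D F A].

B C G E H D F A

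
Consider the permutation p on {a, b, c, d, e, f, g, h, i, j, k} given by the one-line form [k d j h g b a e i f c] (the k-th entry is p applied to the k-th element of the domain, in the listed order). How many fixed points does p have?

The fixed points (elements with p(x) = x) are {i}, so there is 1.

1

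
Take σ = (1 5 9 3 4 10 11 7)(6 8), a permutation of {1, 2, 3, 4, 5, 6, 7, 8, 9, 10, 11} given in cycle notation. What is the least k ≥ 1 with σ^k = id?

8

The cycle type of σ is (8, 2, 1).
The order of σ is the least common multiple of its cycle lengths: lcm(8, 2) = 8.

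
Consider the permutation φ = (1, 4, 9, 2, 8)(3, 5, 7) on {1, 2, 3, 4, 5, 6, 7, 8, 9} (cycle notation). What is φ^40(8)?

8 lies in the 5-cycle (1, 4, 9, 2, 8).
Powers repeat with period 5 on this cycle, and 40 mod 5 = 0, so φ^40(8) = φ^0(8).
So φ^40(8) = 8.

8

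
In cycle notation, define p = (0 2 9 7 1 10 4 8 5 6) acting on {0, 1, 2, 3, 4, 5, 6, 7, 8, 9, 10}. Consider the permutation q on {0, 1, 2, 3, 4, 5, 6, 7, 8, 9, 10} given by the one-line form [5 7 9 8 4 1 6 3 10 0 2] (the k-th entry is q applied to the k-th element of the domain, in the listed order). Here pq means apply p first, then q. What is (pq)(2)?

p(2) = 9, then q(9) = 0; composing gives (pq)(2) = 0.

0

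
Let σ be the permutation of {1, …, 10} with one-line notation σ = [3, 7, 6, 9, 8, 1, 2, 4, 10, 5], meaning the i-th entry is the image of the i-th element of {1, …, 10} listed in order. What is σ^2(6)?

3

Tracing 6 → 1 → … returns to 6 after 3 steps, so 6 lies in a 3-cycle (1 3 6).
Advancing 2 steps from 6: 6 → 1 → 3.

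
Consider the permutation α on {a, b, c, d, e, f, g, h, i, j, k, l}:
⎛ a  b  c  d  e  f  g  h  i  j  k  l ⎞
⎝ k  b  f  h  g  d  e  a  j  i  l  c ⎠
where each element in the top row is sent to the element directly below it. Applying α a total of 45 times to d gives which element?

Tracing d → h → … returns to d after 7 steps, so d lies in a 7-cycle (a k l c f d h).
Powers repeat with period 7 on this cycle, and 45 mod 7 = 3, so α^45(d) = α^3(d).
Advancing 3 steps from d: d → h → a → k.

k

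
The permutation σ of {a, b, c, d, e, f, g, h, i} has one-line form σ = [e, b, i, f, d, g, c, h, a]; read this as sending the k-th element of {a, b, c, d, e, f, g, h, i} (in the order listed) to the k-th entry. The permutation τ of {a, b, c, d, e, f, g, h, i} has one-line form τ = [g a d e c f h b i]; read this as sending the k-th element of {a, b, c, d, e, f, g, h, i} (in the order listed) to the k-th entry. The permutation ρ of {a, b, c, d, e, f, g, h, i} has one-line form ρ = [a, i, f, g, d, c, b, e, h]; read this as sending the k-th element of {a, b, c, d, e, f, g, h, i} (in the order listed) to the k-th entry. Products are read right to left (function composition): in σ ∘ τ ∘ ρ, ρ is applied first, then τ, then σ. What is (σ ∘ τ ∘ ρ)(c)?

g

Apply the permutations in order: ρ(c) = f, then τ(f) = f, then σ(f) = g. So (σ ∘ τ ∘ ρ)(c) = g.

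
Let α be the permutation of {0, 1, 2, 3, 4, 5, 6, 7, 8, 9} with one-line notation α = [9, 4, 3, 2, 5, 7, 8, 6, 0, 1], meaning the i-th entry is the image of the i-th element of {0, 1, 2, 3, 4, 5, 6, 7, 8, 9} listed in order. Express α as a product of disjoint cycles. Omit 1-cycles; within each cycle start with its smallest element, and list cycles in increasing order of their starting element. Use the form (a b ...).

Start at 0 and follow images: 0 → 9 → 1 → 4 → 5 → 7 → 6 → 8 → 0, giving the cycle (0 9 1 4 5 7 6 8).
Repeating from the next unused element and collecting all non-trivial cycles gives (0 9 1 4 5 7 6 8)(2 3).

(0 9 1 4 5 7 6 8)(2 3)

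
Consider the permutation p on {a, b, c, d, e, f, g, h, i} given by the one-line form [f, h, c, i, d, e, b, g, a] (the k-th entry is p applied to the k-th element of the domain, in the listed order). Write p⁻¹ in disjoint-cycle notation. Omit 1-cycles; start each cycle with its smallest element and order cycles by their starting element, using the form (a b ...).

First write p in disjoint cycles: (a f e d i)(b h g).
The inverse reverses every cycle; in canonical form, p⁻¹ = (a i d e f)(b g h).

(a i d e f)(b g h)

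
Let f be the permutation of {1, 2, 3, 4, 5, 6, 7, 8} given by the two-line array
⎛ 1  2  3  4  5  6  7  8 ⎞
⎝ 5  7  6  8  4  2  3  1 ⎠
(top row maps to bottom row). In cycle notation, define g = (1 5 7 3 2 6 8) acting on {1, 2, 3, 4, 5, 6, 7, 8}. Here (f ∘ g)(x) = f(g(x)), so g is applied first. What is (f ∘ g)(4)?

8

First apply g: g(4) = 4, then f(4) = 8. Thus (f ∘ g)(4) = 8.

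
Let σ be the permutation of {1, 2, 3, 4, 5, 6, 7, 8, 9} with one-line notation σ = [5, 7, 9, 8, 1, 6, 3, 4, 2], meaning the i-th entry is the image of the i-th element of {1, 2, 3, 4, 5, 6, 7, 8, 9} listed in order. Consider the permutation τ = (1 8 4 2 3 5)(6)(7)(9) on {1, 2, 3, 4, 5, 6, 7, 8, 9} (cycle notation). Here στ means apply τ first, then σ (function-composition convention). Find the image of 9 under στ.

2

First apply τ: τ(9) = 9, then σ(9) = 2. Thus (στ)(9) = 2.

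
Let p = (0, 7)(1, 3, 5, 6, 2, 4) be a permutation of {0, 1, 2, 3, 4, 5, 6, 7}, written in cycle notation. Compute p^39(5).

5 lies in the 6-cycle (1, 3, 5, 6, 2, 4).
Powers repeat with period 6 on this cycle, and 39 mod 6 = 3, so p^39(5) = p^3(5).
Stepping 3 places around the cycle: 5 → 6 → 2 → 4.

4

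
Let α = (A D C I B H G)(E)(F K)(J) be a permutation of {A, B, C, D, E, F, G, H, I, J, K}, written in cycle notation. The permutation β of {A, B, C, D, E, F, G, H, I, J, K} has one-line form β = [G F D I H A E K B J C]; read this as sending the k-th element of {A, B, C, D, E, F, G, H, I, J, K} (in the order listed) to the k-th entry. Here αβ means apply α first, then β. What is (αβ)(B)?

K

α(B) = H, then β(H) = K; composing gives (αβ)(B) = K.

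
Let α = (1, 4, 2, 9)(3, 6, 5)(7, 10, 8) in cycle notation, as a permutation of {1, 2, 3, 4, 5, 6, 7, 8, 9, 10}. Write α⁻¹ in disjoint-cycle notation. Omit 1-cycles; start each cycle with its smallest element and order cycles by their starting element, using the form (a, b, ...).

The inverse reverses each cycle.
Reversing each cycle of α and rotating so the smallest element leads gives (1, 9, 2, 4)(3, 5, 6)(7, 8, 10).

(1, 9, 2, 4)(3, 5, 6)(7, 8, 10)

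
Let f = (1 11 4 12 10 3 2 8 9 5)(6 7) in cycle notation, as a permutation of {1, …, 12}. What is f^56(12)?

12 lies in the 10-cycle (1 11 4 12 10 3 2 8 9 5).
Powers repeat with period 10 on this cycle, and 56 mod 10 = 6, so f^56(12) = f^6(12).
Advancing 6 steps from 12: 12 → 10 → 3 → 2 → 8 → 9 → 5.

5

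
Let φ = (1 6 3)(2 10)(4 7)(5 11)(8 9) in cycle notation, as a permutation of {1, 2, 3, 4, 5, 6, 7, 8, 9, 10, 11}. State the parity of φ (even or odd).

The cycle lengths are 3, 2, 2, 2, 2.
A cycle is odd iff its length is even; φ has 4 even-length cycles, so sgn(φ) = (−1)^4 and φ is even.

even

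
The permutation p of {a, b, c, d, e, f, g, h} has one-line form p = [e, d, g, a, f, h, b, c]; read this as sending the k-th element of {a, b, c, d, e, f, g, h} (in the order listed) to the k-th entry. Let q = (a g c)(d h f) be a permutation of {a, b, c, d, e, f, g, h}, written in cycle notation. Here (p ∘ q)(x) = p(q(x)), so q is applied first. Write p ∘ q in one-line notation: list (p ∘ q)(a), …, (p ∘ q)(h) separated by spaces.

b d e c f a g h

(p ∘ q)(x) = p(q(x)). Computing each image: p(q(a)) = p(g) = b, p(q(b)) = p(b) = d, p(q(c)) = p(a) = e, p(q(d)) = p(h) = c, p(q(e)) = p(e) = f, p(q(f)) = p(d) = a, p(q(g)) = p(c) = g, p(q(h)) = p(f) = h.
Hence p ∘ q = [b d e c f a g h].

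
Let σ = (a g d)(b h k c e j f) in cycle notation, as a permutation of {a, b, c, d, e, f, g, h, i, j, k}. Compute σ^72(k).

e

k lies in the 7-cycle (b h k c e j f).
Since the cycle has length 7, σ^72 acts on it the same as σ^2 (72 mod 7 = 2).
Advancing 2 steps from k: k → c → e.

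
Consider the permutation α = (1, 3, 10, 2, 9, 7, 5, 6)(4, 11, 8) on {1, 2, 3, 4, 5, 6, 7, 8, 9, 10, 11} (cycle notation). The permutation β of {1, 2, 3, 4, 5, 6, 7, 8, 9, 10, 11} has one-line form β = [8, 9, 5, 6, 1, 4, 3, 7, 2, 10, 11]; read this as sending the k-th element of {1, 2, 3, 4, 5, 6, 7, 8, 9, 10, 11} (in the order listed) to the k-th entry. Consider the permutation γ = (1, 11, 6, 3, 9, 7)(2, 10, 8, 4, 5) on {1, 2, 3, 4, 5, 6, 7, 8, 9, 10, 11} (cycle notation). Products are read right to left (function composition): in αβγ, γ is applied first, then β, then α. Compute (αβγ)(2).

Apply the permutations in order: γ(2) = 10, then β(10) = 10, then α(10) = 2. So (αβγ)(2) = 2.

2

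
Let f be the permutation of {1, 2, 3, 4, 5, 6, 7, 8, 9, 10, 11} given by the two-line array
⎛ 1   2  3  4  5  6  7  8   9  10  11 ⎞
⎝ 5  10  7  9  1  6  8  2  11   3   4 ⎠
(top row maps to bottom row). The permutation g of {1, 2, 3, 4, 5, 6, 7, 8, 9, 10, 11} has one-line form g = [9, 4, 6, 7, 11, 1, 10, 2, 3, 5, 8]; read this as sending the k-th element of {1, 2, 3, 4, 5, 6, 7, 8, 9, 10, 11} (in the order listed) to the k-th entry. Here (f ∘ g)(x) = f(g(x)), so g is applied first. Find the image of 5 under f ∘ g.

4

(f ∘ g)(5) = f(g(5)). g(5) = 11, then f(11) = 4. So (f ∘ g)(5) = 4.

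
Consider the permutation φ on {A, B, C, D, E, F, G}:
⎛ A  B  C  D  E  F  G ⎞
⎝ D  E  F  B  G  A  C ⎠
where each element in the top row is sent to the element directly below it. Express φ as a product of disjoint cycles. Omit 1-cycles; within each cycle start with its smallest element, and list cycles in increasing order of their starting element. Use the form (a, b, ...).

Iterating φ from A gives A → D → B → E → G → C → F → A; that is the 7-cycle (A, D, B, E, G, C, F).
Continuing from each remaining unvisited element yields (A, D, B, E, G, C, F).

(A, D, B, E, G, C, F)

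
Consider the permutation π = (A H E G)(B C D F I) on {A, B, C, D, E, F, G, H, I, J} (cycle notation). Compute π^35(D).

D lies in the 5-cycle (B C D F I).
Since the cycle has length 5, π^35 acts on it the same as π^0 (35 mod 5 = 0).
So π^35(D) = D.

D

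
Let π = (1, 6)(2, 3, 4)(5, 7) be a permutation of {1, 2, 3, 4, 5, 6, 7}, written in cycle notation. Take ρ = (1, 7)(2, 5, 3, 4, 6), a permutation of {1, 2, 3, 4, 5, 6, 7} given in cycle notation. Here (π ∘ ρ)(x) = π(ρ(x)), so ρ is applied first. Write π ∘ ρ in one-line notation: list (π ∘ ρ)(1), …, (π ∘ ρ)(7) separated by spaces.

(π ∘ ρ)(x) = π(ρ(x)). Computing each image: π(ρ(1)) = π(7) = 5, π(ρ(2)) = π(5) = 7, π(ρ(3)) = π(4) = 2, π(ρ(4)) = π(6) = 1, π(ρ(5)) = π(3) = 4, π(ρ(6)) = π(2) = 3, π(ρ(7)) = π(1) = 6.
Hence π ∘ ρ = [5 7 2 1 4 3 6].

5 7 2 1 4 3 6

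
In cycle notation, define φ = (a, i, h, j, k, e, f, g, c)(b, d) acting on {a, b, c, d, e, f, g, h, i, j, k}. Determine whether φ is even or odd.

odd

The cycle lengths are 9, 2.
A cycle of length ℓ contributes ℓ−1 transpositions, so φ is a product of 8 + 1 = 9 transpositions — odd.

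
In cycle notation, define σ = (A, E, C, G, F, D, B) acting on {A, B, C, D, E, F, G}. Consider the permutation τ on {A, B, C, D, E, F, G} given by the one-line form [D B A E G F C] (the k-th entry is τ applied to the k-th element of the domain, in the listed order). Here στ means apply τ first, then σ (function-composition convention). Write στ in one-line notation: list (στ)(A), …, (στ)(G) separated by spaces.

For each element, apply τ then σ: A → D → B; B → B → A; C → A → E; D → E → C; E → G → F; F → F → D; G → C → G.
So στ in one-line form is B A E C F D G.

B A E C F D G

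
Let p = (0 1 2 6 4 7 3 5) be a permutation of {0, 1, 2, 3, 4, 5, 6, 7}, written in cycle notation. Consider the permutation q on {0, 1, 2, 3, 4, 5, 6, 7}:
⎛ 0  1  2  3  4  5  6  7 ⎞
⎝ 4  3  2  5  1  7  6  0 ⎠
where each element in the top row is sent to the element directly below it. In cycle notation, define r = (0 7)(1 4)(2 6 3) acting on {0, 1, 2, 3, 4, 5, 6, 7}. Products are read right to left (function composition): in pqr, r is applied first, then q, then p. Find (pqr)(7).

7

Chase 7: r(7) = 0; q(0) = 4; p(4) = 7. Hence (pqr)(7) = 7.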